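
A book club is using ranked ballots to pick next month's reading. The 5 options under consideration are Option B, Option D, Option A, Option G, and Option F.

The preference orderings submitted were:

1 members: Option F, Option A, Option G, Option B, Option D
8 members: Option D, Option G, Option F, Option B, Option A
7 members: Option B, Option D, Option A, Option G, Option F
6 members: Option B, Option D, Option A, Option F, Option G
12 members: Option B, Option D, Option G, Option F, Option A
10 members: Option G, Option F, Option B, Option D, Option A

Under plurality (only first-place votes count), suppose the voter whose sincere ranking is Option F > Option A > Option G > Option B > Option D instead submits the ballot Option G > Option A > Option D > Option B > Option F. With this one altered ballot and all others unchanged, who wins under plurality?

First-place totals with the altered ballot: Option B 25, Option D 8, Option A 0, Option G 11, Option F 0.
The winner is unchanged: still Option B.

Option B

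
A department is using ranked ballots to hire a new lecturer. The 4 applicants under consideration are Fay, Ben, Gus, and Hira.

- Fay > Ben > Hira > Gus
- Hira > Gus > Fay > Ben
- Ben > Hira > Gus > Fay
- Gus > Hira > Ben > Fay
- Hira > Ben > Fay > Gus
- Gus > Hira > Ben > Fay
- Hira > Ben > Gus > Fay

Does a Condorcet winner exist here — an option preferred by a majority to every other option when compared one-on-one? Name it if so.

Head-to-head results (7 voters total):
Fay vs Ben: Ben wins 5–2.
Fay vs Gus: Gus wins 5–2.
Fay vs Hira: Hira wins 6–1.
Ben vs Gus: Ben wins 4–3.
Ben vs Hira: Hira wins 5–2.
Gus vs Hira: Hira wins 5–2.
Hira beats each rival — Fay (6–1), Ben (5–2), Gus (5–2) — so Hira is the Condorcet winner.

Hira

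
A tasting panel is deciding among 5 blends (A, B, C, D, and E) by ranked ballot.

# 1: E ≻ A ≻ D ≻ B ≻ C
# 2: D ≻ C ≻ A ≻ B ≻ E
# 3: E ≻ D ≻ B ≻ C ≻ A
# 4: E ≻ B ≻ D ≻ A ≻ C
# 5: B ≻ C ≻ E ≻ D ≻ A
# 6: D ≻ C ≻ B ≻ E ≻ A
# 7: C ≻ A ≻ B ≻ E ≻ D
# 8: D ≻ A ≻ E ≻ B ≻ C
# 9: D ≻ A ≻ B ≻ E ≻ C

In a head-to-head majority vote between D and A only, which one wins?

Ballots ranking D above A: 7.
Ballots ranking A above D: 2.
D wins the head-to-head, 7–2.

D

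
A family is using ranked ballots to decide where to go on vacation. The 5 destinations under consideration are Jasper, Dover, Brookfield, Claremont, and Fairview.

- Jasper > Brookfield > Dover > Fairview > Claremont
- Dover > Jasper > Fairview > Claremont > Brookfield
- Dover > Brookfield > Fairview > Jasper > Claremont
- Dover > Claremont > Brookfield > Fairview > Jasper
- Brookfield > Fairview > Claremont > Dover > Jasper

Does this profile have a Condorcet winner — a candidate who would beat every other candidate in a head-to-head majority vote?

Head-to-head results (5 voters total):
Jasper vs Dover: Dover wins 4–1.
Jasper vs Brookfield: Brookfield wins 3–2.
Jasper vs Claremont: Jasper wins 3–2.
Jasper vs Fairview: Fairview wins 3–2.
Dover vs Brookfield: Dover wins 3–2.
Dover vs Claremont: Dover wins 4–1.
Dover vs Fairview: Dover wins 4–1.
Brookfield vs Claremont: Brookfield wins 3–2.
Brookfield vs Fairview: Brookfield wins 4–1.
Claremont vs Fairview: Fairview wins 4–1.
Dover beats each rival — Jasper (4–1), Brookfield (3–2), Claremont (4–1), Fairview (4–1) — so Dover is the Condorcet winner.

Yes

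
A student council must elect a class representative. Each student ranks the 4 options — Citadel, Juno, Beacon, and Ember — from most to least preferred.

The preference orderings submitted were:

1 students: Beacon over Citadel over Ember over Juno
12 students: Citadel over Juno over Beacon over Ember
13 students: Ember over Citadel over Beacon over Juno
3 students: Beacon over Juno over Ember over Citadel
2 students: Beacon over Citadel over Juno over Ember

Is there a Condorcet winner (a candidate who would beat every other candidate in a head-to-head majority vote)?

Head-to-head results (31 voters total):
Citadel vs Juno: Citadel wins 28–3.
Citadel vs Beacon: Citadel wins 25–6.
Citadel vs Ember: Ember wins 16–15.
Juno vs Beacon: Beacon wins 19–12.
Juno vs Ember: Juno wins 17–14.
Beacon vs Ember: Beacon wins 18–13.
No candidate beats all others: Citadel beats Juno beats Ember beats Citadel, a majority cycle.

No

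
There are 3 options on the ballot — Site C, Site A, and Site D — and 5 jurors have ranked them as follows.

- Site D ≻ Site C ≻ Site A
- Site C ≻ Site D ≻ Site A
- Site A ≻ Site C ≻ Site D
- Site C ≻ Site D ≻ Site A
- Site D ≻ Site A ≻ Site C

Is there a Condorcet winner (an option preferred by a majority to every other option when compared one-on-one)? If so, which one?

Site C

Head-to-head results (5 voters total):
Site C vs Site A: Site C wins 3–2.
Site C vs Site D: Site C wins 3–2.
Site A vs Site D: Site D wins 4–1.
Site C beats each rival — Site A (3–2), Site D (3–2) — so Site C is the Condorcet winner.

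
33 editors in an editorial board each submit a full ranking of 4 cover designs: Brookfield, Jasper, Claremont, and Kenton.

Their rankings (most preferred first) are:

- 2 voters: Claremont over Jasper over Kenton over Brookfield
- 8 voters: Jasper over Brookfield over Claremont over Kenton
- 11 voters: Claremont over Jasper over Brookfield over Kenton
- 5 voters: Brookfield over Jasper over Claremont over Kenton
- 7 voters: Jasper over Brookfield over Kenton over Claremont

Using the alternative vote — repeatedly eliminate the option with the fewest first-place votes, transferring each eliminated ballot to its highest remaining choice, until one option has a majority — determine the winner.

Jasper

Round 1: Jasper 15, Claremont 13, Brookfield 5, Kenton 0. Kenton has the fewest and is eliminated.
Round 2: Jasper 15, Claremont 13, Brookfield 5. Brookfield has the fewest and is eliminated.
Round 3: Jasper 20, Claremont 13. Jasper has a majority.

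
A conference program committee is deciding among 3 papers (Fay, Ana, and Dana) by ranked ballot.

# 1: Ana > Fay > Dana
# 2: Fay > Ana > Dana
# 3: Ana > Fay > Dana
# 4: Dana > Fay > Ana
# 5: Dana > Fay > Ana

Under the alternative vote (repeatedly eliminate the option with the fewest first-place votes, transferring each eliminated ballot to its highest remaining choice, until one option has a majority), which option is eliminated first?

Fay

Round 1: Ana 2, Dana 2, Fay 1. Fay has the fewest and is eliminated.
Round 2: Ana 3, Dana 2. Ana has a majority.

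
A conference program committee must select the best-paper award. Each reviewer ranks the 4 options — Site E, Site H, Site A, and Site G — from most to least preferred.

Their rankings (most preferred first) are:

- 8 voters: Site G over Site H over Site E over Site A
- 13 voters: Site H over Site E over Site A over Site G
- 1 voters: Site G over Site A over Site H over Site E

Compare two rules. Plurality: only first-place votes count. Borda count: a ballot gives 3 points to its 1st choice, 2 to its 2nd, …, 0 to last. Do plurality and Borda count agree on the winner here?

Yes

Plurality first-place counts: Site E 0, Site H 13, Site A 0, Site G 9 → Site H.
Borda totals: Site E 34, Site H 56, Site A 15, Site G 27 → Site H.
The two rules agree on Site H.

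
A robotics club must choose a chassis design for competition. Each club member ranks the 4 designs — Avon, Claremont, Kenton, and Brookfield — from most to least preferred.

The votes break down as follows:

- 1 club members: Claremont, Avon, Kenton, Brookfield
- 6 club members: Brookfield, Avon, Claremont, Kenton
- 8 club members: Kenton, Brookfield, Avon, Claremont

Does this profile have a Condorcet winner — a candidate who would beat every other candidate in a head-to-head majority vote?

Yes

Head-to-head results (15 voters total):
Avon vs Claremont: Avon wins 14–1.
Avon vs Kenton: Kenton wins 8–7.
Avon vs Brookfield: Brookfield wins 14–1.
Claremont vs Kenton: Kenton wins 8–7.
Claremont vs Brookfield: Brookfield wins 14–1.
Kenton vs Brookfield: Kenton wins 9–6.
Kenton beats each rival — Avon (8–7), Claremont (8–7), Brookfield (9–6) — so Kenton is the Condorcet winner.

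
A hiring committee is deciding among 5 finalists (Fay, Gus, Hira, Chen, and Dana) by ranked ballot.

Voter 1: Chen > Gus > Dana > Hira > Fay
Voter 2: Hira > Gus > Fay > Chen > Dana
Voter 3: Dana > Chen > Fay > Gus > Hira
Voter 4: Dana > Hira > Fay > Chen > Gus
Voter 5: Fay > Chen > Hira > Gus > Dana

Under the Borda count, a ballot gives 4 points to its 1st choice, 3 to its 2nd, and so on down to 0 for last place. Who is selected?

Chen

Borda scores:
  Fay: 0 + 2 + 2 + 2 + 4 = 10
  Gus: 3 + 3 + 1 + 0 + 1 = 8
  Hira: 1 + 4 + 0 + 3 + 2 = 10
  Chen: 4 + 1 + 3 + 1 + 3 = 12
  Dana: 2 + 0 + 4 + 4 + 0 = 10
Chen has the highest total.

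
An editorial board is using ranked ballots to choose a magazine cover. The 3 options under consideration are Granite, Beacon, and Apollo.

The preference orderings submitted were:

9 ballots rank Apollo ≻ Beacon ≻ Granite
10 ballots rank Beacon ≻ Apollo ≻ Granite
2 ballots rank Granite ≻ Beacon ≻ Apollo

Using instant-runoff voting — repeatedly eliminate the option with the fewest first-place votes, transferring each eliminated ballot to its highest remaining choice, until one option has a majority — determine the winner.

Beacon

Round 1: Beacon 10, Apollo 9, Granite 2. Granite has the fewest and is eliminated.
Round 2: Beacon 12, Apollo 9. Beacon has a majority.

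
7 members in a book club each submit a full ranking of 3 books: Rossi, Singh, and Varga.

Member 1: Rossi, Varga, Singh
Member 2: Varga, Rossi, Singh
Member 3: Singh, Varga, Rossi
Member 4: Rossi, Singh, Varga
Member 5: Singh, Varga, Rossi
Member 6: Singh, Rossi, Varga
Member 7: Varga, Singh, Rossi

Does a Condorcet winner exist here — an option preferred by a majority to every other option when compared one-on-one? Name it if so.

Head-to-head results (7 voters total):
Rossi vs Singh: Singh wins 4–3.
Rossi vs Varga: Varga wins 4–3.
Singh vs Varga: Singh wins 4–3.
Singh beats each rival — Rossi (4–3), Varga (4–3) — so Singh is the Condorcet winner.

Singh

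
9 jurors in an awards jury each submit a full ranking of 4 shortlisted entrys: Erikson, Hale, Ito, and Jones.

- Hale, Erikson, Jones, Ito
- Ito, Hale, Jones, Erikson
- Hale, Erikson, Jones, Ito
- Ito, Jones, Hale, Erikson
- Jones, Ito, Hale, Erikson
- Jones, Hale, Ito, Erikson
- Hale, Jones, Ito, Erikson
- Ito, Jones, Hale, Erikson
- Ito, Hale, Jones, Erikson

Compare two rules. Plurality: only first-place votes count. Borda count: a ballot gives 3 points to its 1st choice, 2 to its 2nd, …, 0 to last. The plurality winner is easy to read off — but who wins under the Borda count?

Hale

Plurality first-place counts: Erikson 0, Hale 3, Ito 4, Jones 2 → Ito.
Borda totals: Erikson 4, Hale 18, Ito 16, Jones 16 → Hale.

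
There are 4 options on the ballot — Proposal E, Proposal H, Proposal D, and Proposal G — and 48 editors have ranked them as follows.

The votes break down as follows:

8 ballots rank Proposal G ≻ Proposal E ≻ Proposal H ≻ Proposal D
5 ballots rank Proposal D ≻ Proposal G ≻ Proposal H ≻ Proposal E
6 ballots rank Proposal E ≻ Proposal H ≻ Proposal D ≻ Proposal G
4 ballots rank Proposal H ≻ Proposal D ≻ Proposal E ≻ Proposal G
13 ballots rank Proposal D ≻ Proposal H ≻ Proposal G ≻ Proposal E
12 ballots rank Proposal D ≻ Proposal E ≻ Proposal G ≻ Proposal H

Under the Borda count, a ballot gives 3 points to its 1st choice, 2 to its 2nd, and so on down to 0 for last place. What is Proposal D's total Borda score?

Borda scores:
  Proposal E: 8·2 + 5·0 + 6·3 + 4·1 + 13·0 + 12·2 = 62
  Proposal H: 8·1 + 5·1 + 6·2 + 4·3 + 13·2 + 12·0 = 63
  Proposal D: 8·0 + 5·3 + 6·1 + 4·2 + 13·3 + 12·3 = 104
  Proposal G: 8·3 + 5·2 + 6·0 + 4·0 + 13·1 + 12·1 = 59

104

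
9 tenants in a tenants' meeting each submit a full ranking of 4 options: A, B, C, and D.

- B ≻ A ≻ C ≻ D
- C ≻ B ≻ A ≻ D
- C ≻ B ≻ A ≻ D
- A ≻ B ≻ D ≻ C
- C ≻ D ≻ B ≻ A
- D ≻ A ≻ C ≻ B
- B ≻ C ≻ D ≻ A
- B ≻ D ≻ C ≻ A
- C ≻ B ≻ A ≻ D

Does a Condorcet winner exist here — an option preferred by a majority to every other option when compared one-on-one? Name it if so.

Head-to-head results (9 voters total):
A vs B: B wins 7–2.
A vs C: C wins 6–3.
A vs D: A wins 5–4.
B vs C: C wins 5–4.
B vs D: B wins 7–2.
C vs D: C wins 6–3.
C beats each rival — A (6–3), B (5–4), D (6–3) — so C is the Condorcet winner.

C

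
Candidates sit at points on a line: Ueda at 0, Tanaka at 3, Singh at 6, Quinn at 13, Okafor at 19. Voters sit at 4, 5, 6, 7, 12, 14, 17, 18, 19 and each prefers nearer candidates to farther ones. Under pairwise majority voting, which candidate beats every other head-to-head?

With single-peaked preferences on a line, the Condorcet winner is the candidate closest to the median voter.
The median voter (position 12) is closest to Quinn at 13.
Check: Quinn vs Tanaka — voters closer to Quinn: 5 of 9.

Quinn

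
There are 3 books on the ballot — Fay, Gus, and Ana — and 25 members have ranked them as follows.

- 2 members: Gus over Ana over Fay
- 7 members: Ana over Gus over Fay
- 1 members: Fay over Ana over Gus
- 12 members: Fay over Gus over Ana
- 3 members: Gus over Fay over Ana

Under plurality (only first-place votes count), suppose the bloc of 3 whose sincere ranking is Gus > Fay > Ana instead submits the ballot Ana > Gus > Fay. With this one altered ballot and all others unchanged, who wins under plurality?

First-place totals with the altered ballot: Fay 13, Gus 2, Ana 10.
The winner is unchanged: still Fay.

Fay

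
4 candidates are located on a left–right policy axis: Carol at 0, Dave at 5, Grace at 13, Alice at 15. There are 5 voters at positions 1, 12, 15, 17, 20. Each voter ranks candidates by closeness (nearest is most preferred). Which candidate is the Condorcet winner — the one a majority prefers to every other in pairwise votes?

With single-peaked preferences on a line, the Condorcet winner is the candidate closest to the median voter.
The median voter (position 15) is closest to Alice at 15.
Check: Alice vs Dave — voters closer to Alice: 4 of 5.

Alice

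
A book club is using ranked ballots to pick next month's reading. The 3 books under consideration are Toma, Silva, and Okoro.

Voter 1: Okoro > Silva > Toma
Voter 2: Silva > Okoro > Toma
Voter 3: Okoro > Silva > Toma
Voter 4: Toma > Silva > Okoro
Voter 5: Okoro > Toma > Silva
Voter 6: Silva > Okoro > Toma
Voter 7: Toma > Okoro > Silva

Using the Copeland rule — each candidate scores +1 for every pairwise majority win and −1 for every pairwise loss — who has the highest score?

Okoro

Pairwise results:
  Toma vs Silva: Silva wins 4–3.
  Toma vs Okoro: Okoro wins 5–2.
  Silva vs Okoro: Okoro wins 4–3.
Copeland scores (wins − losses):
  Toma: 0 − 2 = -2
  Silva: 1 − 1 = 0
  Okoro: 2 − 0 = 2
Okoro has the best Copeland score.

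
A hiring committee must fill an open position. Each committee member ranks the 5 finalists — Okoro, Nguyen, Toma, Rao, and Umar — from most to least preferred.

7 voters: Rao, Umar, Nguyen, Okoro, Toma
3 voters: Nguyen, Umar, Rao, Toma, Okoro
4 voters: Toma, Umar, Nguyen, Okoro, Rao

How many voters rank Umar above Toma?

Ballots ranking Umar above Toma: 7+3 = 10.
Ballots ranking Toma above Umar: 4.
So 10 of 14 voters prefer Umar to Toma.

10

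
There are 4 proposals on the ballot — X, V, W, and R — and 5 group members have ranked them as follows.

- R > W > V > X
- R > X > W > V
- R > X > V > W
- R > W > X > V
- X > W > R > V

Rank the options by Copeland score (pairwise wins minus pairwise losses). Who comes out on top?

Pairwise results:
  X vs V: X wins 4–1.
  X vs W: X wins 3–2.
  X vs R: R wins 4–1.
  V vs W: W wins 4–1.
  V vs R: R wins 5–0.
  W vs R: R wins 4–1.
Copeland scores (wins − losses):
  X: 2 − 1 = 1
  V: 0 − 3 = -3
  W: 1 − 2 = -1
  R: 3 − 0 = 3
R has the best Copeland score.

R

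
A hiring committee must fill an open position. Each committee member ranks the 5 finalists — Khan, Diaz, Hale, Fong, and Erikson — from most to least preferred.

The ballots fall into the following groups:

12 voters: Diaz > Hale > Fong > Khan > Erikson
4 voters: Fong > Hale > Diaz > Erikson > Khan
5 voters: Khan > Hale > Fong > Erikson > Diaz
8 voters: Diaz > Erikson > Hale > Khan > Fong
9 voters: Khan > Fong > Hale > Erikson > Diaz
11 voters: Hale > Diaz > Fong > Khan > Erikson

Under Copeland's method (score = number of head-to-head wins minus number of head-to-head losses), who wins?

Hale

Pairwise results:
  Khan vs Diaz: Diaz wins 35–14.
  Khan vs Hale: Hale wins 35–14.
  Khan vs Fong: Fong wins 27–22.
  Khan vs Erikson: Khan wins 37–12.
  Diaz vs Hale: Hale wins 29–20.
  Diaz vs Fong: Diaz wins 31–18.
  Diaz vs Erikson: Diaz wins 35–14.
  Hale vs Fong: Hale wins 36–13.
  Hale vs Erikson: Hale wins 41–8.
  Fong vs Erikson: Fong wins 41–8.
Copeland scores (wins − losses):
  Khan: 1 − 3 = -2
  Diaz: 3 − 1 = 2
  Hale: 4 − 0 = 4
  Fong: 2 − 2 = 0
  Erikson: 0 − 4 = -4
Hale has the best Copeland score.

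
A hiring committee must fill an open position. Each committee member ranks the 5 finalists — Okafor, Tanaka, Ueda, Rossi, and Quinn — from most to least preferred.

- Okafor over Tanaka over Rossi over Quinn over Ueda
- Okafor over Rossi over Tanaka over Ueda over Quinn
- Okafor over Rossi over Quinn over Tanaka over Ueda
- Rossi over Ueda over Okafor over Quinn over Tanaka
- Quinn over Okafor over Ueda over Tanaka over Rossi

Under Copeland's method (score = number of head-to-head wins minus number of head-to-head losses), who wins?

Pairwise results:
  Okafor vs Tanaka: Okafor wins 5–0.
  Okafor vs Ueda: Okafor wins 4–1.
  Okafor vs Rossi: Okafor wins 4–1.
  Okafor vs Quinn: Okafor wins 4–1.
  Tanaka vs Ueda: Tanaka wins 3–2.
  Tanaka vs Rossi: Rossi wins 3–2.
  Tanaka vs Quinn: Quinn wins 3–2.
  Ueda vs Rossi: Rossi wins 4–1.
  Ueda vs Quinn: Quinn wins 3–2.
  Rossi vs Quinn: Rossi wins 4–1.
Copeland scores (wins − losses):
  Okafor: 4 − 0 = 4
  Tanaka: 1 − 3 = -2
  Ueda: 0 − 4 = -4
  Rossi: 3 − 1 = 2
  Quinn: 2 − 2 = 0
Okafor has the best Copeland score.

Okafor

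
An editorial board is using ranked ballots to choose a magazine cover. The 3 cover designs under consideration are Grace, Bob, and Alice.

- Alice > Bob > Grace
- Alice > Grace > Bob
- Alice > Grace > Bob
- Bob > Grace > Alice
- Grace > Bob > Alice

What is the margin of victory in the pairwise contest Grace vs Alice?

Ballots ranking Grace above Alice: 2.
Ballots ranking Alice above Grace: 3.
Alice wins 3–2, a margin of 1.

1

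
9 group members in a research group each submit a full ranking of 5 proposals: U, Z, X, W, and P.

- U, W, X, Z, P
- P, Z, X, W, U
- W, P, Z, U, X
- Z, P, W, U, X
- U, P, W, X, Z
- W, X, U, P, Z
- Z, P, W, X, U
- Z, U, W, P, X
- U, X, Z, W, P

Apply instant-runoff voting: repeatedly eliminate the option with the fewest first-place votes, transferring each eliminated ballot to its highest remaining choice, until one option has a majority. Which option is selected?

Z

Round 1: U 3, Z 3, W 2, P 1, X 0. X has the fewest and is eliminated.
Round 2: U 3, Z 3, W 2, P 1. P has the fewest and is eliminated.
Round 3: Z 4, U 3, W 2. W has the fewest and is eliminated.
Round 4: Z 5, U 4. Z has a majority.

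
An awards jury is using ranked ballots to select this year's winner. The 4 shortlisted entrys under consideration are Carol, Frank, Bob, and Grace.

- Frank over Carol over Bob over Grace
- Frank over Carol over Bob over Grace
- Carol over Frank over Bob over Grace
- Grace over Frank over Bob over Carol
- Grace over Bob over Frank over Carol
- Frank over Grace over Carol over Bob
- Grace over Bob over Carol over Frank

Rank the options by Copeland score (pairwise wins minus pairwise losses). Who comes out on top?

Frank

Pairwise results:
  Carol vs Frank: Frank wins 5–2.
  Carol vs Bob: Carol wins 4–3.
  Carol vs Grace: Grace wins 4–3.
  Frank vs Bob: Frank wins 5–2.
  Frank vs Grace: Frank wins 4–3.
  Bob vs Grace: Grace wins 4–3.
Copeland scores (wins − losses):
  Carol: 1 − 2 = -1
  Frank: 3 − 0 = 3
  Bob: 0 − 3 = -3
  Grace: 2 − 1 = 1
Frank has the best Copeland score.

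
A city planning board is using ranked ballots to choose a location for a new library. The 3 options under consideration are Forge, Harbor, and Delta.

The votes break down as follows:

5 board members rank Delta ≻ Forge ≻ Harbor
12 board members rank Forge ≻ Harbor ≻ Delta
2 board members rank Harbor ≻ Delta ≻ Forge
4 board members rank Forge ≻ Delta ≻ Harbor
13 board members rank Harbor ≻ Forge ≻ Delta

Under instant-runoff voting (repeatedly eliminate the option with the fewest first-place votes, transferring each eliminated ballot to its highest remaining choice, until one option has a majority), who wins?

Forge

Round 1: Forge 16, Harbor 15, Delta 5. Delta has the fewest and is eliminated.
Round 2: Forge 21, Harbor 15. Forge has a majority.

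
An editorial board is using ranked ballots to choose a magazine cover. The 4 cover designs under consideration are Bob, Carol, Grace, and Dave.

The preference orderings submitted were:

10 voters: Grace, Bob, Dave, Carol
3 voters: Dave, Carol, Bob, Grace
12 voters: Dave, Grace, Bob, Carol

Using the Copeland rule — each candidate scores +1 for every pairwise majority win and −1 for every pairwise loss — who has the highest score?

Pairwise results:
  Bob vs Carol: Bob wins 22–3.
  Bob vs Grace: Grace wins 22–3.
  Bob vs Dave: Dave wins 15–10.
  Carol vs Grace: Grace wins 22–3.
  Carol vs Dave: Dave wins 25–0.
  Grace vs Dave: Dave wins 15–10.
Copeland scores (wins − losses):
  Bob: 1 − 2 = -1
  Carol: 0 − 3 = -3
  Grace: 2 − 1 = 1
  Dave: 3 − 0 = 3
Dave has the best Copeland score.

Dave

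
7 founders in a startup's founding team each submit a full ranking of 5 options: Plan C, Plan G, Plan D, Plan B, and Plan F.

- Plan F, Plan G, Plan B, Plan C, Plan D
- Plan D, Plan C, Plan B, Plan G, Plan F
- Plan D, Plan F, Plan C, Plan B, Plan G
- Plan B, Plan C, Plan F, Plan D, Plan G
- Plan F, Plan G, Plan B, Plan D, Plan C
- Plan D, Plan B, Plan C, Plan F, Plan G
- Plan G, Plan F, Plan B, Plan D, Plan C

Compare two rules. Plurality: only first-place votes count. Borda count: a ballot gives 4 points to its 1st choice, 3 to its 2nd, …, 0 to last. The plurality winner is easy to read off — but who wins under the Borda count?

Plan F

Plurality first-place counts: Plan C 0, Plan G 1, Plan D 3, Plan B 1, Plan F 2 → Plan D.
Borda totals: Plan C 11, Plan G 11, Plan D 15, Plan B 16, Plan F 17 → Plan F.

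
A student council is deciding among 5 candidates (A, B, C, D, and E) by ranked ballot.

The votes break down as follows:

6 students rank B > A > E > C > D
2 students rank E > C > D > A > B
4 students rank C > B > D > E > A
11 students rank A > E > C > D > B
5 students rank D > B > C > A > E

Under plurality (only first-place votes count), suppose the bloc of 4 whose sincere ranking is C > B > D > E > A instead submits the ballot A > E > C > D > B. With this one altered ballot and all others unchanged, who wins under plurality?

A

First-place totals with the altered ballot: A 15, B 6, C 0, D 5, E 2.
The winner is unchanged: still A.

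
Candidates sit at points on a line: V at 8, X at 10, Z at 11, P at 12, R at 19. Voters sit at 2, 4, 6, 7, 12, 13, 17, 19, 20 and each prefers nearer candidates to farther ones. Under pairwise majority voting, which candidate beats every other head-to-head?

With single-peaked preferences on a line, the Condorcet winner is the candidate closest to the median voter.
The median voter (position 12) is closest to P at 12.
Check: P vs X — voters closer to P: 5 of 9.

P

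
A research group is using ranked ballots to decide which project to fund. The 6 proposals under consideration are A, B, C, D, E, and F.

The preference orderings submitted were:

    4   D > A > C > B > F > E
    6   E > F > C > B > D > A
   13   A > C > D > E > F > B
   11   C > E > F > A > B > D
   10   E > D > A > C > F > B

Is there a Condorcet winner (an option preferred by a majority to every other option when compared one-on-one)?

No

Head-to-head results (44 voters total):
A vs B: A wins 38–6.
A vs C: A wins 27–17.
A vs D: A wins 24–20.
A vs E: E wins 27–17.
A vs F: A wins 27–17.
B vs C: C wins 44–0.
B vs D: D wins 27–17.
B vs E: E wins 40–4.
B vs F: F wins 40–4.
C vs D: C wins 30–14.
C vs E: C wins 28–16.
C vs F: C wins 38–6.
D vs E: E wins 27–17.
D vs F: D wins 27–17.
E vs F: E wins 40–4.
No candidate beats all others: A beats C beats E beats A, a majority cycle.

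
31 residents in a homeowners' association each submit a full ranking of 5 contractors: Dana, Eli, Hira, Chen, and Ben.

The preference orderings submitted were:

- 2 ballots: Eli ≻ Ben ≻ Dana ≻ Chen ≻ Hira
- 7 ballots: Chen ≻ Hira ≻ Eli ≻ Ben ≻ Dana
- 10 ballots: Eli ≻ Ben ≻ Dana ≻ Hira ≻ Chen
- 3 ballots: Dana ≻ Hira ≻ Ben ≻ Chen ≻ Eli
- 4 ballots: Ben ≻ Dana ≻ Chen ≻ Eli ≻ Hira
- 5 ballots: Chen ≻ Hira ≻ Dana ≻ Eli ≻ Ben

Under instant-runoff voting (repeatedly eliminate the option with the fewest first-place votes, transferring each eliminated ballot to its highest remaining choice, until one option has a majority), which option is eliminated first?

Round 1: Eli 12, Chen 12, Ben 4, Dana 3, Hira 0. Hira has the fewest and is eliminated.
Round 2: Eli 12, Chen 12, Ben 4, Dana 3. Dana has the fewest and is eliminated.
Round 3: Eli 12, Chen 12, Ben 7. Ben has the fewest and is eliminated.
Round 4: Chen 19, Eli 12. Chen has a majority.

Hira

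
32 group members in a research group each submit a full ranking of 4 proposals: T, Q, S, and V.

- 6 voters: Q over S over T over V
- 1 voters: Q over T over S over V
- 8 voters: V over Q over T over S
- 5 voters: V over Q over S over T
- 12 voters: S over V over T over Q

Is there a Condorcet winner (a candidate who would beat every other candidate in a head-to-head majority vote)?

Head-to-head results (32 voters total):
T vs Q: Q wins 20–12.
T vs S: S wins 23–9.
T vs V: V wins 25–7.
Q vs S: Q wins 20–12.
Q vs V: V wins 25–7.
S vs V: S wins 19–13.
No candidate beats all others: Q beats S beats V beats Q, a majority cycle.

No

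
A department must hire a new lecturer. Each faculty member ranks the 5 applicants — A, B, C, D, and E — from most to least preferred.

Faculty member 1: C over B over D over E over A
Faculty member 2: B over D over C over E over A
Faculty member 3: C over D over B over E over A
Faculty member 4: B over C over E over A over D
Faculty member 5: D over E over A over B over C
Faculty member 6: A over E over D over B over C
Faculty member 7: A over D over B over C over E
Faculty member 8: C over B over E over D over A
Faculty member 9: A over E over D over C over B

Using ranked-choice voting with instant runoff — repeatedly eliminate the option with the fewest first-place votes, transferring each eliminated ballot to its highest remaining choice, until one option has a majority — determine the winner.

C

Round 1: A 3, C 3, B 2, D 1, E 0. E has the fewest and is eliminated.
Round 2: A 3, C 3, B 2, D 1. D has the fewest and is eliminated.
Round 3: A 4, C 3, B 2. B has the fewest and is eliminated.
Round 4: C 5, A 4. C has a majority.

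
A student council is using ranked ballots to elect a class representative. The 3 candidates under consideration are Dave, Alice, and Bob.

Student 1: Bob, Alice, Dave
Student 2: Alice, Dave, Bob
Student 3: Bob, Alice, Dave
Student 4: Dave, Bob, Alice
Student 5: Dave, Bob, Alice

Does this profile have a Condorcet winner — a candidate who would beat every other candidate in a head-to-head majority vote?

No

Head-to-head results (5 voters total):
Dave vs Alice: Alice wins 3–2.
Dave vs Bob: Dave wins 3–2.
Alice vs Bob: Bob wins 4–1.
No candidate beats all others: Dave beats Bob beats Alice beats Dave, a majority cycle.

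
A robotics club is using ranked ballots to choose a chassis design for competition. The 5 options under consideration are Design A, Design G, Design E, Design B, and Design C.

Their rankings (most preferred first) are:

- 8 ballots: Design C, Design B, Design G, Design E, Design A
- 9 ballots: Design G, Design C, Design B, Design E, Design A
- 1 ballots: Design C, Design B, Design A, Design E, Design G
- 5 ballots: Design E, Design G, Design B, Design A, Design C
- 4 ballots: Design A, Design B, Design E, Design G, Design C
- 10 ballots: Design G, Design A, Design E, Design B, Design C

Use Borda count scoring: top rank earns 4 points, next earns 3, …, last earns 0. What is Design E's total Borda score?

66

Borda scores:
  Design A: 8·0 + 9·0 + 2 + 5·1 + 4·4 + 10·3 = 53
  Design G: 8·2 + 9·4 + 0 + 5·3 + 4·1 + 10·4 = 111
  Design E: 8·1 + 9·1 + 1 + 5·4 + 4·2 + 10·2 = 66
  Design B: 8·3 + 9·2 + 3 + 5·2 + 4·3 + 10·1 = 77
  Design C: 8·4 + 9·3 + 4 + 5·0 + 4·0 + 10·0 = 63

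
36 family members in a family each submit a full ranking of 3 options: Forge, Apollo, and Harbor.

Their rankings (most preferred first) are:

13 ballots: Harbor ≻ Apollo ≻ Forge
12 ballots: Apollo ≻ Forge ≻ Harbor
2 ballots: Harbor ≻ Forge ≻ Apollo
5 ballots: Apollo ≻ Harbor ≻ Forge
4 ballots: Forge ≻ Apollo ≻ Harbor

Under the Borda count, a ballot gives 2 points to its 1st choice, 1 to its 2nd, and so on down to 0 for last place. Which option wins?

Apollo

Borda scores:
  Forge: 13·0 + 12·1 + 2·1 + 5·0 + 4·2 = 22
  Apollo: 13·1 + 12·2 + 2·0 + 5·2 + 4·1 = 51
  Harbor: 13·2 + 12·0 + 2·2 + 5·1 + 4·0 = 35
Apollo has the highest total.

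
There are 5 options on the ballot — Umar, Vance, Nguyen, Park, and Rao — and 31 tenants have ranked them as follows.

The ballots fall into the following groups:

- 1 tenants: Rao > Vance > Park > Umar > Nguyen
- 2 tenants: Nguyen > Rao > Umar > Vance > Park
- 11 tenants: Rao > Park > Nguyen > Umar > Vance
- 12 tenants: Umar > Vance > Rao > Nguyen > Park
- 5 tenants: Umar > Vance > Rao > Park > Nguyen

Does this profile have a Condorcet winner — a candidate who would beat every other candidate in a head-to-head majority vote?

Yes

Head-to-head results (31 voters total):
Umar vs Vance: Umar wins 30–1.
Umar vs Nguyen: Umar wins 18–13.
Umar vs Park: Umar wins 19–12.
Umar vs Rao: Umar wins 17–14.
Vance vs Nguyen: Vance wins 18–13.
Vance vs Park: Vance wins 20–11.
Vance vs Rao: Vance wins 17–14.
Nguyen vs Park: Park wins 17–14.
Nguyen vs Rao: Rao wins 29–2.
Park vs Rao: Rao wins 31–0.
Umar beats each rival — Vance (30–1), Nguyen (18–13), Park (19–12), Rao (17–14) — so Umar is the Condorcet winner.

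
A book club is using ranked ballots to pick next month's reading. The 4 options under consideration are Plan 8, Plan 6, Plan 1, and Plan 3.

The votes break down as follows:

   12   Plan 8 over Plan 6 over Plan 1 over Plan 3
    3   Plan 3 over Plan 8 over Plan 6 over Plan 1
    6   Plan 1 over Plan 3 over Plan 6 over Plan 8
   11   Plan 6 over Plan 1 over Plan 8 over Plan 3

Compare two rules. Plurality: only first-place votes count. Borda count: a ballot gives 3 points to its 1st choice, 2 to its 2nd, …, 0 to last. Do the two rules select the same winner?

Plurality first-place counts: Plan 8 12, Plan 6 11, Plan 1 6, Plan 3 3 → Plan 8.
Borda totals: Plan 8 53, Plan 6 66, Plan 1 52, Plan 3 21 → Plan 6.
The two rules disagree: plurality picks Plan 8, Borda picks Plan 6.

No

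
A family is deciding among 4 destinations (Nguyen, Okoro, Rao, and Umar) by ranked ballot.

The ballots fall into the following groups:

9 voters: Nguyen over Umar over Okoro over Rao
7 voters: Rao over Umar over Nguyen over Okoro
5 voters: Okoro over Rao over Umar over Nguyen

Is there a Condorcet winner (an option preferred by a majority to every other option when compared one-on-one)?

Head-to-head results (21 voters total):
Nguyen vs Okoro: Nguyen wins 16–5.
Nguyen vs Rao: Rao wins 12–9.
Nguyen vs Umar: Umar wins 12–9.
Okoro vs Rao: Okoro wins 14–7.
Okoro vs Umar: Umar wins 16–5.
Rao vs Umar: Rao wins 12–9.
No candidate beats all others: Nguyen beats Okoro beats Rao beats Nguyen, a majority cycle.

No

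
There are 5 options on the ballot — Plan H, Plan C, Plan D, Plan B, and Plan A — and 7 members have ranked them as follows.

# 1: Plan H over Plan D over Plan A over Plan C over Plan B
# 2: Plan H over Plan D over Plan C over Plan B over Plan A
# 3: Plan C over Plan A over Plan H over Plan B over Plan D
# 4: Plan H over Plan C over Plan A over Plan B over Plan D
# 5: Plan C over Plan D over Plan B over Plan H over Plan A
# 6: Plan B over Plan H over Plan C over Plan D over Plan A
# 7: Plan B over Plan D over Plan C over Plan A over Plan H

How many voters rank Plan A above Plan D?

2

Ballots ranking Plan A above Plan D: 2.
Ballots ranking Plan D above Plan A: 5.
So 2 of 7 voters prefer Plan A to Plan D.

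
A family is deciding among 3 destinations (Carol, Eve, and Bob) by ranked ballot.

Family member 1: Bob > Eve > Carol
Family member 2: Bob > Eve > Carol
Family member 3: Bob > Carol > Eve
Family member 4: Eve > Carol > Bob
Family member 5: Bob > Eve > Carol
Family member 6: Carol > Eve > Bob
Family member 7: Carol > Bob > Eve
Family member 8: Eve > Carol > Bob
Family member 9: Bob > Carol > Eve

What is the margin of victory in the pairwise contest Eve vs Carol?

1

Ballots ranking Eve above Carol: 5.
Ballots ranking Carol above Eve: 4.
Eve wins 5–4, a margin of 1.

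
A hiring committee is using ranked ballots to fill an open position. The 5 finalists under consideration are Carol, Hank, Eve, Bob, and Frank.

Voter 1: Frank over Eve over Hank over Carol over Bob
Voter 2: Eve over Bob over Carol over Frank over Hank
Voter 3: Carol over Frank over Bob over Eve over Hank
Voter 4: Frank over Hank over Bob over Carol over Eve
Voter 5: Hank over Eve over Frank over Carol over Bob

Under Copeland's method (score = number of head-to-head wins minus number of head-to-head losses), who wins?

Pairwise results:
  Carol vs Hank: Hank wins 3–2.
  Carol vs Eve: Eve wins 3–2.
  Carol vs Bob: Carol wins 3–2.
  Carol vs Frank: Frank wins 3–2.
  Hank vs Eve: Eve wins 3–2.
  Hank vs Bob: Hank wins 3–2.
  Hank vs Frank: Frank wins 4–1.
  Eve vs Bob: Eve wins 3–2.
  Eve vs Frank: Frank wins 3–2.
  Bob vs Frank: Frank wins 4–1.
Copeland scores (wins − losses):
  Carol: 1 − 3 = -2
  Hank: 2 − 2 = 0
  Eve: 3 − 1 = 2
  Bob: 0 − 4 = -4
  Frank: 4 − 0 = 4
Frank has the best Copeland score.

Frank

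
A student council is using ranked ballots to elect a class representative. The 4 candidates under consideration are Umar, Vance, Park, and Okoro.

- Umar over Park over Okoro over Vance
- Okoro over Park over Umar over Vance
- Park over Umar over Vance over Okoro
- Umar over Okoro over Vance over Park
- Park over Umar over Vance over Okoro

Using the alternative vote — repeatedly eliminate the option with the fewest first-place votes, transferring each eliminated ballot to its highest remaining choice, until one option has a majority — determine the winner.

Park

Round 1: Umar 2, Park 2, Okoro 1, Vance 0. Vance has the fewest and is eliminated.
Round 2: Umar 2, Park 2, Okoro 1. Okoro has the fewest and is eliminated.
Round 3: Park 3, Umar 2. Park has a majority.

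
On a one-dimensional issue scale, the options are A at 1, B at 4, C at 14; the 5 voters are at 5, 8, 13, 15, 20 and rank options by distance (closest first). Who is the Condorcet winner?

C

With single-peaked preferences on a line, the Condorcet winner is the candidate closest to the median voter.
The median voter (position 13) is closest to C at 14.
Check: C vs B — voters closer to C: 3 of 5.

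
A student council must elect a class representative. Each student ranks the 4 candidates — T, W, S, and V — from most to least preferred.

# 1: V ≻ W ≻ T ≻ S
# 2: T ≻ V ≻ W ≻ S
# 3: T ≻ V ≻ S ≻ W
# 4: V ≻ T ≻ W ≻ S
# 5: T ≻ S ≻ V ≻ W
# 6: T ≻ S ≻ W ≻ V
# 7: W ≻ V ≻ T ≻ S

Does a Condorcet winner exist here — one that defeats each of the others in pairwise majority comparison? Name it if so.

Head-to-head results (7 voters total):
T vs W: T wins 5–2.
T vs S: T wins 7–0.
T vs V: T wins 4–3.
W vs S: W wins 4–3.
W vs V: V wins 5–2.
S vs V: V wins 5–2.
T beats each rival — W (5–2), S (7–0), V (4–3) — so T is the Condorcet winner.

T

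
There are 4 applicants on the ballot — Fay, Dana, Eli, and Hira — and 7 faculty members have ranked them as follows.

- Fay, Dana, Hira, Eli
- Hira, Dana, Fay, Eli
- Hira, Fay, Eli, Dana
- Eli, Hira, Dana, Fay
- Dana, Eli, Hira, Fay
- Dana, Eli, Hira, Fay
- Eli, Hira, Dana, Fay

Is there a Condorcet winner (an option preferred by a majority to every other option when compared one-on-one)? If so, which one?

No Condorcet winner

Head-to-head results (7 voters total):
Fay vs Dana: Dana wins 5–2.
Fay vs Eli: Eli wins 4–3.
Fay vs Hira: Hira wins 6–1.
Dana vs Eli: Dana wins 4–3.
Dana vs Hira: Hira wins 4–3.
Eli vs Hira: Eli wins 4–3.
No candidate beats all others: Dana beats Eli beats Hira beats Dana, a majority cycle.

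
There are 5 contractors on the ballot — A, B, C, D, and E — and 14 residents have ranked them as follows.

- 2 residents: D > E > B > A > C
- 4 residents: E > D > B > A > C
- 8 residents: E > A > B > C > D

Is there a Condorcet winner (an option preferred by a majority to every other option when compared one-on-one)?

Head-to-head results (14 voters total):
A vs B: A wins 8–6.
A vs C: A wins 14–0.
A vs D: A wins 8–6.
A vs E: E wins 14–0.
B vs C: B wins 14–0.
B vs D: B wins 8–6.
B vs E: E wins 14–0.
C vs D: C wins 8–6.
C vs E: E wins 14–0.
D vs E: E wins 12–2.
E beats each rival — A (14–0), B (14–0), C (14–0), D (12–2) — so E is the Condorcet winner.

Yes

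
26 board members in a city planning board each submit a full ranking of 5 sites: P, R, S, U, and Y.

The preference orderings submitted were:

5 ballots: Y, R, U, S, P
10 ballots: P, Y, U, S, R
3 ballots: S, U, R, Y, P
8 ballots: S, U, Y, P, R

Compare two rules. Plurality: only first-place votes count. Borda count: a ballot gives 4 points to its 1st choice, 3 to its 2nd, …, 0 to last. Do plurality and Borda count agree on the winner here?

Plurality first-place counts: P 10, R 0, S 11, U 0, Y 5 → S.
Borda totals: P 48, R 21, S 59, U 63, Y 69 → Y.
The two rules disagree: plurality picks S, Borda picks Y.

No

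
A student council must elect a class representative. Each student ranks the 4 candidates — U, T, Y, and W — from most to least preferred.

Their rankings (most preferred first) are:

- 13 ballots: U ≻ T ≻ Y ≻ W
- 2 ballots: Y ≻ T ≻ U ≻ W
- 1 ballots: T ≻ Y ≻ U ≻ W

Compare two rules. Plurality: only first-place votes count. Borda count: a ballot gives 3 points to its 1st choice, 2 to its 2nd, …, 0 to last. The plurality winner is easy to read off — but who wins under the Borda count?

U

Plurality first-place counts: U 13, T 1, Y 2, W 0 → U.
Borda totals: U 42, T 33, Y 21, W 0 → U.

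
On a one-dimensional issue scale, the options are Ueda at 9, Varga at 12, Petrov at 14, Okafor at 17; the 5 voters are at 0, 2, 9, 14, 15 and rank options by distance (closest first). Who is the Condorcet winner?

Ueda

With single-peaked preferences on a line, the Condorcet winner is the candidate closest to the median voter.
The median voter (position 9) is closest to Ueda at 9.
Check: Ueda vs Petrov — voters closer to Ueda: 3 of 5.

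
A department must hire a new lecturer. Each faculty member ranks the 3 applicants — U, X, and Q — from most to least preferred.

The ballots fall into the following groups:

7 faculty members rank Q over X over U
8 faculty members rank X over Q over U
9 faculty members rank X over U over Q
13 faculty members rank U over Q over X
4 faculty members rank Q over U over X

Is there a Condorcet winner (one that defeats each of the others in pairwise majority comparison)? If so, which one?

None — there is no Condorcet winner

Head-to-head results (41 voters total):
U vs X: X wins 24–17.
U vs Q: U wins 22–19.
X vs Q: Q wins 24–17.
No candidate beats all others: U beats Q beats X beats U, a majority cycle.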